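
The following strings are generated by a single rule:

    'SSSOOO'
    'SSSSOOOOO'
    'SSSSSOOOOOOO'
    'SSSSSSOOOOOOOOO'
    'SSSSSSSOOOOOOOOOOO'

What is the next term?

Term n consists of n+2 S's, followed by 2n+1 O's (n = 1, 2, …).
At n = 6 the blocks have lengths 8, 13.

SSSSSSSSOOOOOOOOOOOOO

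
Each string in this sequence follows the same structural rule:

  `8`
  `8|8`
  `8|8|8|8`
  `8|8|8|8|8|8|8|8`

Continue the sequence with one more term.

Each string is two copies of the previous one joined by '|'.
Doubling 8|8|8|8|8|8|8|8 with '|' between the halves:

8|8|8|8|8|8|8|8|8|8|8|8|8|8|8|8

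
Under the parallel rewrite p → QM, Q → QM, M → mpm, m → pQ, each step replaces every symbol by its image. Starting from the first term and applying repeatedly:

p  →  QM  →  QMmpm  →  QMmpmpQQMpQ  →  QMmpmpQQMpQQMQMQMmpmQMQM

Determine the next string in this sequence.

Applying the rule to each of the 24 symbols of QMmpmpQQMpQQMQMQMmpmQMQM gives the pieces QM mpm pQ QM pQ QM QM QM mpm QM QM QM mpm QM mpm QM mpm pQ QM pQ QM mpm QM mpm, which concatenate to the answer.

QMmpmpQQMpQQMQMQMmpmQMQMQMmpmQMmpmQMmpmpQQMpQQMmpmQMmpm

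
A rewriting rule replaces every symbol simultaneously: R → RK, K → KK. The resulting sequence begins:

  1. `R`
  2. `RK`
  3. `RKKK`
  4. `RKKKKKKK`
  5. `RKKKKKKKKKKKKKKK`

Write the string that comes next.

RKKKKKKKKKKKKKKKKKKKKKKKKKKKKKKK

Replace each of the 16 characters of RKKKKKKKKKKKKKKK in place — RK KK KK KK KK KK KK KK KK KK KK KK KK KK KK KK — and concatenate.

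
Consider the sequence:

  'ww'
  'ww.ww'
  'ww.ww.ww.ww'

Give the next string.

s(k+1) = s(k)·.·s(k) — each term doubles the last with '.' between the halves.
Doubling ww.ww.ww.ww with '.' between the halves:

ww.ww.ww.ww.ww.ww.ww.ww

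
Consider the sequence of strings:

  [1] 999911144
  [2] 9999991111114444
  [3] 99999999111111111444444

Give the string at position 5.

9999999999991111111111111114444444444

The n-th term is 2n+2 9's then 3n 1's then 2n 4's (n = 1, 2, …).
Setting n = 5 gives 12, 15, 10 characters in each block.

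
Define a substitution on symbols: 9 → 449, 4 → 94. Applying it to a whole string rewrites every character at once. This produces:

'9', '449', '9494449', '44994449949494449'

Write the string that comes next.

94944494499494944494499444994449949494449

φ(44994449949494449) expands symbol-by-symbol to 94 94 449 449 94 94 94 449 449 94 449 94 449 94 94 94 449; joining the 17 pieces gives the next term.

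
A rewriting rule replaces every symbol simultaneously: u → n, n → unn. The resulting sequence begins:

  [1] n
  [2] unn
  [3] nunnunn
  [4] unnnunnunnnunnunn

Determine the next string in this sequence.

nunnunnunnnunnunnnunnunnunnnunnunnnunnunn

Applying the rule to each of the 17 symbols of unnnunnunnnunnunn gives the pieces n unn unn unn n unn unn n unn unn unn n unn unn n unn unn, which concatenate to the answer.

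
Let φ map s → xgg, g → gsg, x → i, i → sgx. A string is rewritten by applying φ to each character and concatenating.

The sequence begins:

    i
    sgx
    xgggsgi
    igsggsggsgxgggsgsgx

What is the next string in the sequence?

Rewriting the 19 symbols of igsggsggsgxgggsgsgx one by one yields sgx gsg xgg gsg gsg xgg gsg gsg xgg gsg i gsg gsg gsg xgg gsg xgg gsg i; concatenated:

sgxgsgxgggsggsgxgggsggsgxgggsgigsggsggsgxgggsgxgggsgi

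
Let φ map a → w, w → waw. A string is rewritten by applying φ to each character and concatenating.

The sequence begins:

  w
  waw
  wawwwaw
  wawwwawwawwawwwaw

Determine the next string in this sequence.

wawwwawwawwawwwawwawwwawwawwwawwawwawwwaw

Replace each of the 17 characters of wawwwawwawwawwwaw in place — waw w waw waw waw w waw waw w waw waw w waw waw waw w waw — and concatenate.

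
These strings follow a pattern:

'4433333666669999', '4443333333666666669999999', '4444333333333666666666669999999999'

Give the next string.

Term n consists of n+1 4's, followed by 2n+3 3's, followed by 3n+2 6's, followed by 3n+1 9's (n = 1, 2, …).
Setting n = 4 gives 5, 11, 14, 13 characters in each block.

4444433333333333666666666666669999999999999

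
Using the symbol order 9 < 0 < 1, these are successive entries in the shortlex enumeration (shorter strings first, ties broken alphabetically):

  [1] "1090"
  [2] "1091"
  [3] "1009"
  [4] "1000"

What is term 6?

1019

Stepping forward 2 times from 1000: 1000 → 1001, then the target.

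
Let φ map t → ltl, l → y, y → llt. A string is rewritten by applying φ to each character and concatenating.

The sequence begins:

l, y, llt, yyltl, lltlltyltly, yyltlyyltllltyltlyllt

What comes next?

lltlltyltlylltlltyltlyyyltllltyltlylltyyltl

Replace each of the 21 characters of yyltlyyltllltyltlyllt in place — llt llt y ltl y llt llt y ltl y y y ltl llt y ltl y llt y y ltl — and concatenate.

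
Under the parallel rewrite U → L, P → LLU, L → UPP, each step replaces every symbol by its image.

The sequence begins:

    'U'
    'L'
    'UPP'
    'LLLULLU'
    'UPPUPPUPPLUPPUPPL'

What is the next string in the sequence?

φ(UPPUPPUPPLUPPUPPL) expands symbol-by-symbol to L LLU LLU L LLU LLU L LLU LLU UPP L LLU LLU L LLU LLU UPP; joining the 17 pieces gives the next term.

LLLULLULLLULLULLLULLUUPPLLLULLULLLULLUUPP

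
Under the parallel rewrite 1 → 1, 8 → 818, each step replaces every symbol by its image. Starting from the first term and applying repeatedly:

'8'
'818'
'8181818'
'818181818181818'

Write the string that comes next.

8181818181818181818181818181818

Replace each of the 15 characters of 818181818181818 in place — 818 1 818 1 818 1 818 1 818 1 818 1 818 1 818 — and concatenate.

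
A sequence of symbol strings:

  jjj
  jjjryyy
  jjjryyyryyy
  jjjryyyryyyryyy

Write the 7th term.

jjjryyyryyyryyyryyyryyyryyy

Every step adds ryyy to the end: s(k+1) = s(k)·ryyy.
From jjjryyyryyyryyy, 3 further steps: jjjryyyryyyryyy → jjjryyyryyyryyyryyy → jjjryyyryyyryyyryyyryyy → (answer).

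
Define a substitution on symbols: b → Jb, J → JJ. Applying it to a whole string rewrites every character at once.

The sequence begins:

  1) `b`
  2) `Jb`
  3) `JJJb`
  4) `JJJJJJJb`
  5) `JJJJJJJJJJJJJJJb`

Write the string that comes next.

JJJJJJJJJJJJJJJJJJJJJJJJJJJJJJJb

φ(JJJJJJJJJJJJJJJb) expands symbol-by-symbol to JJ JJ JJ JJ JJ JJ JJ JJ JJ JJ JJ JJ JJ JJ JJ Jb; joining the 16 pieces gives the next term.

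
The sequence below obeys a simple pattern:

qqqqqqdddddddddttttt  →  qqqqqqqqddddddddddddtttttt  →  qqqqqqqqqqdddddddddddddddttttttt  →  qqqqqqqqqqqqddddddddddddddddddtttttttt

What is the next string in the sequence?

The n-th term is 2n+2 q's then 3n+3 d's then n+3 t's, where the shown terms are n = 2, 3, 4, 5.
For the next term, n = 6, so the run lengths are 14, 21, 9.

qqqqqqqqqqqqqqdddddddddddddddddddddttttttttt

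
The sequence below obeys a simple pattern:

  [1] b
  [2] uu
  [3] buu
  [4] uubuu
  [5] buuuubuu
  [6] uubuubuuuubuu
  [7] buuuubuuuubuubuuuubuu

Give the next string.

This is a Fibonacci-style word recurrence s(k) = s(k−2)·s(k−1): e.g. b·uu = buu.
Continuing: uubuubuuuubuu · buuuubuuuubuubuuuubuu gives term 8.

uubuubuuuubuubuuuubuuuubuubuuuubuu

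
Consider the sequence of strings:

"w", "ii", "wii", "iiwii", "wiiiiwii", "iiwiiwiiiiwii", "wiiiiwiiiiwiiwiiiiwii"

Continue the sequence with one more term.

iiwiiwiiiiwiiwiiiiwiiiiwiiwiiiiwii

From term 3 onward, concatenate the second-to-last term with the last: w·ii = wii, ii·wii = iiwii, …
The next term joins iiwiiwiiiiwii and wiiiiwiiiiwiiwiiiiwii.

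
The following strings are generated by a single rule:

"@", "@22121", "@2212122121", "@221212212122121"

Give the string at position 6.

@2212122121221212212122121

Every step adds 22121 to the end: s(k+1) = s(k)·22121.
From @221212212122121, 2 further steps: @221212212122121 → @22121221212212122121 → (answer).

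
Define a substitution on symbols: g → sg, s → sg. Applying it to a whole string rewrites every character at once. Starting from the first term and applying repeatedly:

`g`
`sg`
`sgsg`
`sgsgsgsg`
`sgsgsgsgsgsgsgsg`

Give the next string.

Rewriting the 16 symbols of sgsgsgsgsgsgsgsg one by one yields sg sg sg sg sg sg sg sg sg sg sg sg sg sg sg sg; concatenated:

sgsgsgsgsgsgsgsgsgsgsgsgsgsgsgsg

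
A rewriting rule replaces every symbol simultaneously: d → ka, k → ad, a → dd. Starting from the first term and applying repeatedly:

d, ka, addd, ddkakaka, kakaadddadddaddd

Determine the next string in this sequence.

φ(kakaadddadddaddd) expands symbol-by-symbol to ad dd ad dd dd ka ka ka dd ka ka ka dd ka ka ka; joining the 16 pieces gives the next term.

adddadddddkakakaddkakakaddkakaka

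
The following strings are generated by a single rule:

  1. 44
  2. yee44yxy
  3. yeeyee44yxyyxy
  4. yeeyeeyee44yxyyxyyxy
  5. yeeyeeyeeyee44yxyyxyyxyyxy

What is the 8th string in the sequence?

Every step adds yee to the front and yxy to the end of the previous string.
From yeeyeeyeeyee44yxyyxyyxyyxy, 3 further steps: yeeyeeyeeyee44yxyyxyyxyyxy → yeeyeeyeeyeeyee44yxyyxyyxyyxyyxy → yeeyeeyeeyeeyeeyee44yxyyxyyxyyxyyxyyxy → (answer).

yeeyeeyeeyeeyeeyeeyee44yxyyxyyxyyxyyxyyxyyxy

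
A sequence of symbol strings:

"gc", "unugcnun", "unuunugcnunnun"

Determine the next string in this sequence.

Every step adds unu to the front and nun to the end of the previous string.
Applying this once more to unuunugcnunnun:

unuunuunugcnunnunnun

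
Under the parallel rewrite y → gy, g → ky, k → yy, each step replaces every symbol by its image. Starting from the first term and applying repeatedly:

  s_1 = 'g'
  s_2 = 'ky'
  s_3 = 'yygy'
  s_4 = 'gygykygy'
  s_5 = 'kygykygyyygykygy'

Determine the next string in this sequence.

Replace each of the 16 characters of kygykygyyygykygy in place — yy gy ky gy yy gy ky gy gy gy ky gy yy gy ky gy — and concatenate.

yygykygyyygykygygygykygyyygykygy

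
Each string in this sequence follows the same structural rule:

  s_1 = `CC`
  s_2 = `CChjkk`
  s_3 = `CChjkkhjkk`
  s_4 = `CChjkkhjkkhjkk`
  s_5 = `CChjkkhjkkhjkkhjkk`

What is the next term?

CChjkkhjkkhjkkhjkkhjkk

Each term is the previous one with hjkk appended.
One more step from CChjkkhjkkhjkkhjkk gives the answer.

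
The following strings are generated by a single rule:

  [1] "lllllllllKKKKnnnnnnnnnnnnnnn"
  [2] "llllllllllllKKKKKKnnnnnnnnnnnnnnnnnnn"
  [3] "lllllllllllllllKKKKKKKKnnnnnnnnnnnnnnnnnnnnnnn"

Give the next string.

Reading off run lengths: l runs 9, 12, 15; K runs 4, 6, 8; n runs 15, 19, 23 — each is linear in n, where the shown terms are n = 3, 4, 5.
For the next term, n = 6, so the run lengths are 18, 10, 27.

llllllllllllllllllKKKKKKKKKKnnnnnnnnnnnnnnnnnnnnnnnnnnn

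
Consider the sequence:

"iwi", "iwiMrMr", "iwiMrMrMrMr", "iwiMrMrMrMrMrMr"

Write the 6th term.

iwiMrMrMrMrMrMrMrMrMrMr

The strings grow by a fixed suffix MrMr each time.
From iwiMrMrMrMrMrMr, 2 further steps: iwiMrMrMrMrMrMr → iwiMrMrMrMrMrMrMrMr → (answer).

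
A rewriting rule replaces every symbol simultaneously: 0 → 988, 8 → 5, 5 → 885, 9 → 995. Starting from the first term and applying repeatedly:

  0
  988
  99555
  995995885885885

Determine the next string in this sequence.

Rewriting the 15 symbols of 995995885885885 one by one yields 995 995 885 995 995 885 5 5 885 5 5 885 5 5 885; concatenated:

995995885995995885558855588555885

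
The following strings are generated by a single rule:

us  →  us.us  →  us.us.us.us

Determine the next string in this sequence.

us.us.us.us.us.us.us.us

Every step duplicates the string with '.' between the halves.
One more doubling of us.us.us.us gives the answer.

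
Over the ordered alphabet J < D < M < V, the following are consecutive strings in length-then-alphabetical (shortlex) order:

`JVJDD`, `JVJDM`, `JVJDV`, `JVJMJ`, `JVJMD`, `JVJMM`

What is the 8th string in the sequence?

JVJVJ

Stepping forward 2 times from JVJMM: JVJMM → JVJMV, then the target.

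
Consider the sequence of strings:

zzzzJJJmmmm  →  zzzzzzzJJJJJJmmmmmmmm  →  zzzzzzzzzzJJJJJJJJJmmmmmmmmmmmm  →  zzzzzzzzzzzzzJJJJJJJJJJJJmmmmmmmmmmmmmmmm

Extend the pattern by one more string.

Each string has the form z^{3n+1} J^{3n} m^{4n} (n = 1, 2, …).
For the next term, n = 5, so the run lengths are 16, 15, 20.

zzzzzzzzzzzzzzzzJJJJJJJJJJJJJJJmmmmmmmmmmmmmmmmmmmm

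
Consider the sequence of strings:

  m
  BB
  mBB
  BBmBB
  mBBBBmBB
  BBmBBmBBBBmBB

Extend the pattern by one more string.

Each term (from the third on) is the two preceding terms concatenated in order: term 3 = m·BB = mBB.
Continuing: mBBBBmBB · BBmBBmBBBBmBB gives term 7.

mBBBBmBBBBmBBmBBBBmBB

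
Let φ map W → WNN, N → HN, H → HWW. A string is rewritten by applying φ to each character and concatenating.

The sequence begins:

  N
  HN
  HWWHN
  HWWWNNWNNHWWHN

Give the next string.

Replace each of the 14 characters of HWWWNNWNNHWWHN in place — HWW WNN WNN WNN HN HN WNN HN HN HWW WNN WNN HWW HN — and concatenate.

HWWWNNWNNWNNHNHNWNNHNHNHWWWNNWNNHWWHN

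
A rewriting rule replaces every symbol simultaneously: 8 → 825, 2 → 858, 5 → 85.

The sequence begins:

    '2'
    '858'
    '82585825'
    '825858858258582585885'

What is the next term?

Rewriting the 21 symbols of 825858858258582585885 one by one yields 825 858 85 825 85 825 825 85 825 858 85 825 85 825 858 85 825 85 825 825 85; concatenated:

8258588582585825825858258588582585825858858258582582585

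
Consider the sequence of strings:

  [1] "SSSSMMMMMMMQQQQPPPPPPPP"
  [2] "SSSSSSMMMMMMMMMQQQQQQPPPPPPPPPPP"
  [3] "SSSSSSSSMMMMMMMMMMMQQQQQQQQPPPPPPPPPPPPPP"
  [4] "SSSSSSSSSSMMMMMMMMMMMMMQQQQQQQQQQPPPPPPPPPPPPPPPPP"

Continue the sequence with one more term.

SSSSSSSSSSSSMMMMMMMMMMMMMMMQQQQQQQQQQQQPPPPPPPPPPPPPPPPPPPP

Reading off run lengths: S runs 4, 6, 8, 10; M runs 7, 9, 11, 13; Q runs 4, 6, 8, 10; P runs 8, 11, 14, 17 — each is linear in n, where the shown terms are n = 2, 3, 4, 5.
At n = 6 the blocks have lengths 12, 15, 12, 20.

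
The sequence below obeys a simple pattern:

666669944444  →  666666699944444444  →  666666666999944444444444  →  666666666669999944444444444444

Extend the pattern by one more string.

666666666666699999944444444444444444

The n-th term is 2n+3 6's then n+1 9's then 3n+2 4's (n = 1, 2, …).
For the next term, n = 5, so the run lengths are 13, 6, 17.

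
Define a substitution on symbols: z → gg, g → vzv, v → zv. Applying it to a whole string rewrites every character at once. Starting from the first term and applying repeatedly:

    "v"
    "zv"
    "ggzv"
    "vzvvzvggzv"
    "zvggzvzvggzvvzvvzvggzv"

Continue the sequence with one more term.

φ(zvggzvzvggzvvzvvzvggzv) expands symbol-by-symbol to gg zv vzv vzv gg zv gg zv vzv vzv gg zv zv gg zv zv gg zv vzv vzv gg zv; joining the 22 pieces gives the next term.

ggzvvzvvzvggzvggzvvzvvzvggzvzvggzvzvggzvvzvvzvggzv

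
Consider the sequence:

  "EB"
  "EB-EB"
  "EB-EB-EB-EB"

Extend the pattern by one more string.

EB-EB-EB-EB-EB-EB-EB-EB

s(k+1) = s(k)·-·s(k) — each term doubles the last with '-' between the halves.
So the next term is two copies of EB-EB-EB-EB with '-' between the halves.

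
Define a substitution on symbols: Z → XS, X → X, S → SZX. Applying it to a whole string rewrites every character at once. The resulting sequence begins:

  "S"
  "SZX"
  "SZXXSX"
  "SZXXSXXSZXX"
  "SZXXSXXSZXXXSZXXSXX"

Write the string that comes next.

Rewriting the 19 symbols of SZXXSXXSZXXXSZXXSXX one by one yields SZX XS X X SZX X X SZX XS X X X SZX XS X X SZX X X; concatenated:

SZXXSXXSZXXXSZXXSXXXSZXXSXXSZXXX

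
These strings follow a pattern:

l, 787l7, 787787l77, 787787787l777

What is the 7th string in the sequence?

787787787787787787l777777

s(k+1) = 787·s(k)·7, so each term gains 787 as a prefix and 7 as a suffix.
From 787787787l777, 3 further steps: 787787787l777 → 787787787787l7777 → 787787787787787l77777 → (answer).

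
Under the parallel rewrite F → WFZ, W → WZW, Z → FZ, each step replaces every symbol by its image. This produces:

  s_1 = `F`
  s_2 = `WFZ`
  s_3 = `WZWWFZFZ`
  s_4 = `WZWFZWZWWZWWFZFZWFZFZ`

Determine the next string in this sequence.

WZWFZWZWWFZFZWZWFZWZWWZWFZWZWWZWWFZFZWFZFZWZWWFZFZWFZFZ

Replace each of the 21 characters of WZWFZWZWWZWWFZFZWFZFZ in place — WZW FZ WZW WFZ FZ WZW FZ WZW WZW FZ WZW WZW WFZ FZ WFZ FZ WZW WFZ FZ WFZ FZ — and concatenate.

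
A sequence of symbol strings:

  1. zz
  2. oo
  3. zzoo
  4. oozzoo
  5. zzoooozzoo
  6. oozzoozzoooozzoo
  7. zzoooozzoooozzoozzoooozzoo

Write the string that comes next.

oozzoozzoooozzoozzoooozzoooozzoozzoooozzoo

From term 3 onward, concatenate the second-to-last term with the last: zz·oo = zzoo, oo·zzoo = oozzoo, …
The next term joins oozzoozzoooozzoo and zzoooozzoooozzoozzoooozzoo.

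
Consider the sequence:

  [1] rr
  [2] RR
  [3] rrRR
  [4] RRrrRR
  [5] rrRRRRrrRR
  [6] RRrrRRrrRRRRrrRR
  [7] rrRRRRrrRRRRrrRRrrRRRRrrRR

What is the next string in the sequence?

Each term (from the third on) is the two preceding terms concatenated in order: term 3 = rr·RR = rrRR.
So term 8 is RRrrRRrrRRRRrrRR·rrRRRRrrRRRRrrRRrrRRRRrrRR.

RRrrRRrrRRRRrrRRrrRRRRrrRRRRrrRRrrRRRRrrRR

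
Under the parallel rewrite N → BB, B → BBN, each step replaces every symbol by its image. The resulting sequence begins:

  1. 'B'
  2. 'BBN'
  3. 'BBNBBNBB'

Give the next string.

Rewriting each symbol of BBNBBNBB: B→BBN, B→BBN, N→BB, B→BBN, B→BBN, N→BB, B→BBN, B→BBN, which concatenates to BBN BBN BB BBN BBN BB BBN BBN.

BBNBBNBBBBNBBNBBBBNBBN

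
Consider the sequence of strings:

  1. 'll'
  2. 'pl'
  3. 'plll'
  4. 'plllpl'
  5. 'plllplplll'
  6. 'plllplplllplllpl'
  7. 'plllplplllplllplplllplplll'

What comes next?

plllplplllplllplplllplplllplllplplllplllpl

Each term (from the third on) is the previous term followed by the one before it: term 3 = pl·ll = plll.
Continuing: plllplplllplllplplllplplll · plllplplllplllpl gives term 8.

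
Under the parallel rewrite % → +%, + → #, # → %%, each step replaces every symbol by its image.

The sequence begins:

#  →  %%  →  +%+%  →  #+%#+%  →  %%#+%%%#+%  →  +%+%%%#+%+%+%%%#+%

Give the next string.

Applying the rule to each of the 18 symbols of +%+%%%#+%+%+%%%#+% gives the pieces # +% # +% +% +% %% # +% # +% # +% +% +% %% # +%, which concatenate to the answer.

#+%#+%+%+%%%#+%#+%#+%+%+%%%#+%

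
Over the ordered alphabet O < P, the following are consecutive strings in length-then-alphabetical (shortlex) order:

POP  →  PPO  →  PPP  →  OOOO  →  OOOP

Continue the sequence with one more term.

OOPO

Find the rightmost character of OOOP below P, bump it to the next letter, and reset everything to its right to O.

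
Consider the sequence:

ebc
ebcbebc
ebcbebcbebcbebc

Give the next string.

Each string is two copies of the previous one joined by 'b'.
So the next term is two copies of ebcbebcbebcbebc with 'b' between the halves.

ebcbebcbebcbebcbebcbebcbebcbebc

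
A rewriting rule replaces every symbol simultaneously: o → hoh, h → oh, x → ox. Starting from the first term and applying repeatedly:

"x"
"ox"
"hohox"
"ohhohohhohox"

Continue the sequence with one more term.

hohohohhohohhohohohhohohhohox

Expanding ohhohohhohox: o→hoh, h→oh, h→oh, o→hoh, h→oh, o→hoh, h→oh, h→oh, o→hoh, h→oh, o→hoh, x→ox. Concatenated: hoh oh oh hoh oh hoh oh oh hoh oh hoh ox.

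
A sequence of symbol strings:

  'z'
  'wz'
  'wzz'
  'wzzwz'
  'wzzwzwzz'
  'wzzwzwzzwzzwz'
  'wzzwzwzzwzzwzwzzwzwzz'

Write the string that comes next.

This is a Fibonacci-style word recurrence s(k) = s(k−1)·s(k−2): e.g. wz·z = wzz.
So term 8 is wzzwzwzzwzzwzwzzwzwzz·wzzwzwzzwzzwz.

wzzwzwzzwzzwzwzzwzwzzwzzwzwzzwzzwz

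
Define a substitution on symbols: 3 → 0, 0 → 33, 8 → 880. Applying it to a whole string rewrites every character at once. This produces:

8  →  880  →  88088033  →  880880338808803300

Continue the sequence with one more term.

8808803388088033008808803388088033003333

Replace each of the 18 characters of 880880338808803300 in place — 880 880 33 880 880 33 0 0 880 880 33 880 880 33 0 0 33 33 — and concatenate.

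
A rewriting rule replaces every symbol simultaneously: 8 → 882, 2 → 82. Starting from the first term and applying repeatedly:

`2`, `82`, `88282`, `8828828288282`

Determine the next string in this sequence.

8828828288288282882828828828288282

Applying the rule to each of the 13 symbols of 8828828288282 gives the pieces 882 882 82 882 882 82 882 82 882 882 82 882 82, which concatenate to the answer.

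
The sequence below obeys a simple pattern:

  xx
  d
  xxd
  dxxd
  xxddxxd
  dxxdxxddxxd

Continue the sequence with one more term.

xxddxxddxxdxxddxxd

Each term (from the third on) is the two preceding terms concatenated in order: term 3 = xx·d = xxd.
Continuing: xxddxxd · dxxdxxddxxd gives term 7.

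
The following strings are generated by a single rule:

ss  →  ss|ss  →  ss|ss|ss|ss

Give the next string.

ss|ss|ss|ss|ss|ss|ss|ss

Every step duplicates the string with '|' between the halves.
So the next term is two copies of ss|ss|ss|ss with '|' between the halves.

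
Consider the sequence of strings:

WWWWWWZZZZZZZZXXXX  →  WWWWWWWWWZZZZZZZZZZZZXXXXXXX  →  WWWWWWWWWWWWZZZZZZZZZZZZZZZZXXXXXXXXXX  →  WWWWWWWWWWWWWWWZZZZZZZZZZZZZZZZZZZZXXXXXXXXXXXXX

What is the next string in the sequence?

The n-th term is 3n W's then 4n Z's then 3n-2 X's, where the shown terms are n = 2, 3, 4, 5.
At n = 6 the blocks have lengths 18, 24, 16.

WWWWWWWWWWWWWWWWWWZZZZZZZZZZZZZZZZZZZZZZZZXXXXXXXXXXXXXXXX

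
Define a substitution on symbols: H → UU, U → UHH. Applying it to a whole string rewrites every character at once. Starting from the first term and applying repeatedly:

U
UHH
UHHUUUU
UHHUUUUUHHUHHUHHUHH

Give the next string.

Applying the rule to each of the 19 symbols of UHHUUUUUHHUHHUHHUHH gives the pieces UHH UU UU UHH UHH UHH UHH UHH UU UU UHH UU UU UHH UU UU UHH UU UU, which concatenate to the answer.

UHHUUUUUHHUHHUHHUHHUHHUUUUUHHUUUUUHHUUUUUHHUUUU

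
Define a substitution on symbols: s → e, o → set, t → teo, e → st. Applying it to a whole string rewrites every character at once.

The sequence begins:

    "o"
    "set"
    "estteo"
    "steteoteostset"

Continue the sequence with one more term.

Replace each of the 14 characters of steteoteostset in place — e teo st teo st set teo st set e teo e st teo — and concatenate.

eteostteostsetteostseteteoestteo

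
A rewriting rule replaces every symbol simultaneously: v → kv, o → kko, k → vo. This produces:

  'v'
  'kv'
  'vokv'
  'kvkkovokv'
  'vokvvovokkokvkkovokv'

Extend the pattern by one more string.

kvkkovokvkvkkokvkkovovokkovokvvovokkokvkkovokv

φ(vokvvovokkokvkkovokv) expands symbol-by-symbol to kv kko vo kv kv kko kv kko vo vo kko vo kv vo vo kko kv kko vo kv; joining the 20 pieces gives the next term.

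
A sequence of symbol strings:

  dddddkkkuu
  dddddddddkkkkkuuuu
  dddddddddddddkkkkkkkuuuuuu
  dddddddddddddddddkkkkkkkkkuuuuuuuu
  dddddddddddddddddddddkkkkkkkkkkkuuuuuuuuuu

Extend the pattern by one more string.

Each string has the form d^{4n+1} k^{2n+1} u^{2n} (n = 1, 2, …).
For the next term, n = 6, so the run lengths are 25, 13, 12.

dddddddddddddddddddddddddkkkkkkkkkkkkkuuuuuuuuuuuu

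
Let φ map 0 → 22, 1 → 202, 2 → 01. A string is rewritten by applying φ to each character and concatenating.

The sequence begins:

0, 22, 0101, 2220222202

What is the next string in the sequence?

01010122010101012201

Rewriting each symbol of 2220222202: 2→01, 2→01, 2→01, 0→22, 2→01, 2→01, 2→01, 2→01, 0→22, 2→01, which concatenates to 01 01 01 22 01 01 01 01 22 01.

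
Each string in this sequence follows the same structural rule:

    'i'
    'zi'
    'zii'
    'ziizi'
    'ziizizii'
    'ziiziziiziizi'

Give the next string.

ziiziziiziiziziizizii

From term 3 onward, concatenate the last term with the second-to-last: zi·i = zii, zii·zi = ziizi, …
So term 7 is ziiziziiziizi·ziizizii.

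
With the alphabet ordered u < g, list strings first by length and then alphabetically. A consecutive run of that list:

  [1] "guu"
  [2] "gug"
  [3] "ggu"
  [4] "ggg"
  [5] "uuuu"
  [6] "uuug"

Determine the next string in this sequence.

The successor of uuug increments the rightmost position that isn't already g and resets every position after it to u.

uugu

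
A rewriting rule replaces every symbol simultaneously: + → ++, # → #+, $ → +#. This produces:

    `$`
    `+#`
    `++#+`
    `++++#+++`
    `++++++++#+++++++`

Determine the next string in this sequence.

Replace each of the 16 characters of ++++++++#+++++++ in place — ++ ++ ++ ++ ++ ++ ++ ++ #+ ++ ++ ++ ++ ++ ++ ++ — and concatenate.

++++++++++++++++#+++++++++++++++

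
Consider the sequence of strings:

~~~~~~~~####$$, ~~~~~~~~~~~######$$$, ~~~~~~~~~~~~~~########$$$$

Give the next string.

Reading off run lengths: ~ runs 8, 11, 14; # runs 4, 6, 8; $ runs 2, 3, 4 — each is linear in n, where the shown terms are n = 2, 3, 4.
Setting n = 5 gives 17, 10, 5 characters in each block.

~~~~~~~~~~~~~~~~~##########$$$$$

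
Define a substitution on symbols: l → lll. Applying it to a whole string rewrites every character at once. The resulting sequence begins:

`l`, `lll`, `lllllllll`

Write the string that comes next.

lllllllllllllllllllllllllll

Rewriting each symbol of lllllllll: l→lll, l→lll, l→lll, l→lll, l→lll, l→lll, l→lll, l→lll, l→lll, which concatenates to lll lll lll lll lll lll lll lll lll.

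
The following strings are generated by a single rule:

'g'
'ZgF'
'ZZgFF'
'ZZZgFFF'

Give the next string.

Each term wraps the previous one in Z on the left and F on the right.
Applying this once more to ZZZgFFF:

ZZZZgFFFF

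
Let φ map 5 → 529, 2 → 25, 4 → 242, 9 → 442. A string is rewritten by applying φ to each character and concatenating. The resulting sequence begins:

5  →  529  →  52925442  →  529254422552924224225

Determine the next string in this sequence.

φ(529254422552924224225) expands symbol-by-symbol to 529 25 442 25 529 242 242 25 25 529 529 25 442 25 242 25 25 242 25 25 529; joining the 21 pieces gives the next term.

52925442255292422422525529529254422524225252422525529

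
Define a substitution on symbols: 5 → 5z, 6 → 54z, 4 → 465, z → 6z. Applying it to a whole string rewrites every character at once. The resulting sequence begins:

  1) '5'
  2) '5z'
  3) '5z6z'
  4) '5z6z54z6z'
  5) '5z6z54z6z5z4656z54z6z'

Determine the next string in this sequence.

5z6z54z6z5z4656z54z6z5z6z46554z5z54z6z5z4656z54z6z

Replace each of the 21 characters of 5z6z54z6z5z4656z54z6z in place — 5z 6z 54z 6z 5z 465 6z 54z 6z 5z 6z 465 54z 5z 54z 6z 5z 465 6z 54z 6z — and concatenate.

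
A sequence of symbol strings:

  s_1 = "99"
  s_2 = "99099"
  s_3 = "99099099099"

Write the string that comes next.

Each string is two copies of the previous one joined by '0'.
Doubling 99099099099 with '0' between the halves:

99099099099099099099099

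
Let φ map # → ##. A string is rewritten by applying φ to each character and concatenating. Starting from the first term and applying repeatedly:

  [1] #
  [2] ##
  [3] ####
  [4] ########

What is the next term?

Expanding ########: #→##, #→##, #→##, #→##, #→##, #→##, #→##, #→##. Concatenated: ## ## ## ## ## ## ## ##.

################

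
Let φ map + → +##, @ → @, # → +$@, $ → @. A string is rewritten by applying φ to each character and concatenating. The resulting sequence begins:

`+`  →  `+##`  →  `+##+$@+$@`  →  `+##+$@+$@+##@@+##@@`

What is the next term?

Applying the rule to each of the 19 symbols of +##+$@+$@+##@@+##@@ gives the pieces +## +$@ +$@ +## @ @ +## @ @ +## +$@ +$@ @ @ +## +$@ +$@ @ @, which concatenate to the answer.

+##+$@+$@+##@@+##@@+##+$@+$@@@+##+$@+$@@@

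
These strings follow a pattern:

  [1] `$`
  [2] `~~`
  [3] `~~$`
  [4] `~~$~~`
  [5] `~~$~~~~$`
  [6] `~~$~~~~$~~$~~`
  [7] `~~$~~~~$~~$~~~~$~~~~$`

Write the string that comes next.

~~$~~~~$~~$~~~~$~~~~$~~$~~~~$~~$~~

Each term (from the third on) is the previous term followed by the one before it: term 3 = ~~·$ = ~~$.
The next term joins ~~$~~~~$~~$~~~~$~~~~$ and ~~$~~~~$~~$~~.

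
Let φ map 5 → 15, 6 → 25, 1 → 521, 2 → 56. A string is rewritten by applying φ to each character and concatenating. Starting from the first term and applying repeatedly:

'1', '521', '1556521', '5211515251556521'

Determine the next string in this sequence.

φ(5211515251556521) expands symbol-by-symbol to 15 56 521 521 15 521 15 56 15 521 15 15 25 15 56 521; joining the 16 pieces gives the next term.

1556521521155211556155211515251556521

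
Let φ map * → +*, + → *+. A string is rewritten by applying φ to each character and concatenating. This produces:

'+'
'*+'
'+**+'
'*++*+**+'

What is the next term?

Expanding *++*+**+: *→+*, +→*+, +→*+, *→+*, +→*+, *→+*, *→+*, +→*+. Concatenated: +* *+ *+ +* *+ +* +* *+.

+**+*++**++*+**+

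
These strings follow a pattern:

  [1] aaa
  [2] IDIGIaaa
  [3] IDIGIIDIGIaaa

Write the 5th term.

Each term is the previous one with IDIGI prepended.
From IDIGIIDIGIaaa, 2 further steps: IDIGIIDIGIaaa → IDIGIIDIGIIDIGIaaa → (answer).

IDIGIIDIGIIDIGIIDIGIaaa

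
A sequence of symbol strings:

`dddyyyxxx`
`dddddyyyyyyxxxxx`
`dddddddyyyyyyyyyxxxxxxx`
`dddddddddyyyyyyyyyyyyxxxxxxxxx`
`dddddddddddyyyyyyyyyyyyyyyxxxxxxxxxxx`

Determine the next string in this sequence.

Reading off run lengths: d runs 3, 5, 7, 9, 11; y runs 3, 6, 9, 12, 15; x runs 3, 5, 7, 9, 11 — each is linear in n (n = 1, 2, …).
Setting n = 6 gives 13, 18, 13 characters in each block.

dddddddddddddyyyyyyyyyyyyyyyyyyxxxxxxxxxxxxx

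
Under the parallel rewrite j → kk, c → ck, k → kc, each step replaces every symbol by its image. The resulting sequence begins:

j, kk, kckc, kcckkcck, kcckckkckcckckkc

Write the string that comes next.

Rewriting the 16 symbols of kcckckkckcckckkc one by one yields kc ck ck kc ck kc kc ck kc ck ck kc ck kc kc ck; concatenated:

kcckckkcckkckcckkcckckkcckkckcck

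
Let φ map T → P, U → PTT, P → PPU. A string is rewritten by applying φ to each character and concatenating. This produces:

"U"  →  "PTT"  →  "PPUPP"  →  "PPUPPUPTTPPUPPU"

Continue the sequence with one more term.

PPUPPUPTTPPUPPUPTTPPUPPPPUPPUPTTPPUPPUPTT

φ(PPUPPUPTTPPUPPU) expands symbol-by-symbol to PPU PPU PTT PPU PPU PTT PPU P P PPU PPU PTT PPU PPU PTT; joining the 15 pieces gives the next term.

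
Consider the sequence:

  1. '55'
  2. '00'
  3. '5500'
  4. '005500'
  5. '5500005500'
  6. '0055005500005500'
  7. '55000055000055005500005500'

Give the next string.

005500550000550055000055000055005500005500

Each term (from the third on) is the two preceding terms concatenated in order: term 3 = 55·00 = 5500.
So term 8 is 0055005500005500·55000055000055005500005500.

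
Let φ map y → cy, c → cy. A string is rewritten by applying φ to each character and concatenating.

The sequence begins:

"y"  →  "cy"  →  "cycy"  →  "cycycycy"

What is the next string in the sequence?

Rewriting each symbol of cycycycy: c→cy, y→cy, c→cy, y→cy, c→cy, y→cy, c→cy, y→cy, which concatenates to cy cy cy cy cy cy cy cy.

cycycycycycycycy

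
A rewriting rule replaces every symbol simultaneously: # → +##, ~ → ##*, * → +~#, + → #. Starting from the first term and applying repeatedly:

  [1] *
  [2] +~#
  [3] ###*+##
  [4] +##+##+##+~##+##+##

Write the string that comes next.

#+##+###+##+###+##+#####*+##+###+##+###+##+##

Replace each of the 19 characters of +##+##+##+~##+##+## in place — # +## +## # +## +## # +## +## # ##* +## +## # +## +## # +## +## — and concatenate.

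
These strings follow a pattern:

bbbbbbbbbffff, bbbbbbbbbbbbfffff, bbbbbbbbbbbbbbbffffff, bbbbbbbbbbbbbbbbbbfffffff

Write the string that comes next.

The n-th term is 3n b's then n+1 f's, where the shown terms are n = 3, 4, 5, 6.
For the next term, n = 7, so the run lengths are 21, 8.

bbbbbbbbbbbbbbbbbbbbbffffffff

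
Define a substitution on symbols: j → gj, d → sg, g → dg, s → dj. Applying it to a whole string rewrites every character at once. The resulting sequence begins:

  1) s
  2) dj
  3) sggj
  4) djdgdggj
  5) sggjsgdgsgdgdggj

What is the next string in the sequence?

djdgdggjdjdgsgdgdjdgsgdgsgdgdggj

φ(sggjsgdgsgdgdggj) expands symbol-by-symbol to dj dg dg gj dj dg sg dg dj dg sg dg sg dg dg gj; joining the 16 pieces gives the next term.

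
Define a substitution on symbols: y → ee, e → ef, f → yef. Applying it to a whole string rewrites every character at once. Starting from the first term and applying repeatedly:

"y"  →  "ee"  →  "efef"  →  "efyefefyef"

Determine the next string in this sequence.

Apply φ to efyefefyef symbol by symbol: e→ef, f→yef, y→ee, e→ef, f→yef, e→ef, f→yef, y→ee, e→ef, f→yef; joined: ef yef ee ef yef ef yef ee ef yef.

efyefeeefyefefyefeeefyef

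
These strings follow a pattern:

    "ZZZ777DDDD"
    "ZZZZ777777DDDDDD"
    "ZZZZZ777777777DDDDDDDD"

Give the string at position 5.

ZZZZZZZ777777777777777DDDDDDDDDDDD

Term n consists of n+2 Z's, followed by 3n 7's, followed by 2n+2 D's (n = 1, 2, …).
Setting n = 5 gives 7, 15, 12 characters in each block.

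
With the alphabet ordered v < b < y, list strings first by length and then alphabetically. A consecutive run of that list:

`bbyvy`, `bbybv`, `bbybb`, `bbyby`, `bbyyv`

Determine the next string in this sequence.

bbyyb

Find the rightmost character of bbyyv below y, bump it to the next letter, and reset everything to its right to v.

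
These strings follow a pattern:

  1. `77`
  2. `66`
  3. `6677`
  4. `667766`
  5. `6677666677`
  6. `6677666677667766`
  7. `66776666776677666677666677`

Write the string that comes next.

667766667766776666776666776677666677667766

This is a Fibonacci-style word recurrence s(k) = s(k−1)·s(k−2): e.g. 66·77 = 6677.
The next term joins 66776666776677666677666677 and 6677666677667766.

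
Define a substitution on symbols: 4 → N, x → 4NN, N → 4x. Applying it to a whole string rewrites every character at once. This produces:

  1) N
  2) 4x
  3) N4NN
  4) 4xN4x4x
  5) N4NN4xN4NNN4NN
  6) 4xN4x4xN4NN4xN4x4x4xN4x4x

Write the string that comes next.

N4NN4xN4NNN4NN4xN4x4xN4NN4xN4NNN4NNN4NN4xN4NNN4NN

Replace each of the 25 characters of 4xN4x4xN4NN4xN4x4x4xN4x4x in place — N 4NN 4x N 4NN N 4NN 4x N 4x 4x N 4NN 4x N 4NN N 4NN N 4NN 4x N 4NN N 4NN — and concatenate.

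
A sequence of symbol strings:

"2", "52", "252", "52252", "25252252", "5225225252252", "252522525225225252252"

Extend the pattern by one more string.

5225225252252252522525225225252252

From term 3 onward, concatenate the second-to-last term with the last: 2·52 = 252, 52·252 = 52252, …
The next term joins 5225225252252 and 252522525225225252252.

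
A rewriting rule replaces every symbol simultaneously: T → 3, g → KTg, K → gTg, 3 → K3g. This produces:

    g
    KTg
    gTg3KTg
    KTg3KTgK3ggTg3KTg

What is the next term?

φ(KTg3KTgK3ggTg3KTg) expands symbol-by-symbol to gTg 3 KTg K3g gTg 3 KTg gTg K3g KTg KTg 3 KTg K3g gTg 3 KTg; joining the 17 pieces gives the next term.

gTg3KTgK3ggTg3KTggTgK3gKTgKTg3KTgK3ggTg3KTg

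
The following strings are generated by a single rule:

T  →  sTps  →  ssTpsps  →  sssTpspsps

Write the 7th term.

ssssssTpspspspspsps

s(k+1) = s·s(k)·ps, so each term gains s as a prefix and ps as a suffix.
From sssTpspsps, 3 further steps: sssTpspsps → ssssTpspspsps → sssssTpspspspsps → (answer).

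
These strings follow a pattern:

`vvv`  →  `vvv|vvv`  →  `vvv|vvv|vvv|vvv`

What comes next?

Each string is two copies of the previous one joined by '|'.
So the next term is two copies of vvv|vvv|vvv|vvv with '|' between the halves.

vvv|vvv|vvv|vvv|vvv|vvv|vvv|vvv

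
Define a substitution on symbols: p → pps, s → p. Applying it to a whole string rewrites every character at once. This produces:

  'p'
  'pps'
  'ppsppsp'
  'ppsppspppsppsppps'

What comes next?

Applying the rule to each of the 17 symbols of ppsppspppsppsppps gives the pieces pps pps p pps pps p pps pps pps p pps pps p pps pps pps p, which concatenate to the answer.

ppsppspppsppspppsppsppspppsppspppsppsppsp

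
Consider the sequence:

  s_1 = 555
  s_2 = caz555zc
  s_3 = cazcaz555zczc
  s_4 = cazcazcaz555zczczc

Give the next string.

s(k+1) = caz·s(k)·zc, so each term gains caz as a prefix and zc as a suffix.
Applying this once more to cazcazcaz555zczczc:

cazcazcazcaz555zczczczc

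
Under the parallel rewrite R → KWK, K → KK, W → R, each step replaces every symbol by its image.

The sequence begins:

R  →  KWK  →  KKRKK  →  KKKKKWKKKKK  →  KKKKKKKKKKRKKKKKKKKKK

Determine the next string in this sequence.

Rewriting the 21 symbols of KKKKKKKKKKRKKKKKKKKKK one by one yields KK KK KK KK KK KK KK KK KK KK KWK KK KK KK KK KK KK KK KK KK KK; concatenated:

KKKKKKKKKKKKKKKKKKKKKWKKKKKKKKKKKKKKKKKKKKK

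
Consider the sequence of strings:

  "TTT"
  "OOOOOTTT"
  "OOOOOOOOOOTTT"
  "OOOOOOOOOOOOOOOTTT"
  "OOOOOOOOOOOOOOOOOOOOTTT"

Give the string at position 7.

The strings grow by a fixed prefix OOOOO each time.
From OOOOOOOOOOOOOOOOOOOOTTT, 2 further steps: OOOOOOOOOOOOOOOOOOOOTTT → OOOOOOOOOOOOOOOOOOOOOOOOOTTT → (answer).

OOOOOOOOOOOOOOOOOOOOOOOOOOOOOOTTT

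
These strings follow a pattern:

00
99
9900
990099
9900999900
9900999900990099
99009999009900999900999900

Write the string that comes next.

990099990099009999009999009900999900990099

From term 3 onward, concatenate the last term with the second-to-last: 99·00 = 9900, 9900·99 = 990099, …
So term 8 is 99009999009900999900999900·9900999900990099.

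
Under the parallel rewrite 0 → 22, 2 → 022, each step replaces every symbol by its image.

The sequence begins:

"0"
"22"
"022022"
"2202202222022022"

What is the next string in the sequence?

Rewriting the 16 symbols of 2202202222022022 one by one yields 022 022 22 022 022 22 022 022 022 022 22 022 022 22 022 022; concatenated:

02202222022022220220220220222202202222022022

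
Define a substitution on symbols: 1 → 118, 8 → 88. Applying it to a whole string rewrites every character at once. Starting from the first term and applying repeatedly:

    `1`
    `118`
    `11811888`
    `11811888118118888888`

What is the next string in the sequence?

Rewriting the 20 symbols of 11811888118118888888 one by one yields 118 118 88 118 118 88 88 88 118 118 88 118 118 88 88 88 88 88 88 88; concatenated:

118118881181188888881181188811811888888888888888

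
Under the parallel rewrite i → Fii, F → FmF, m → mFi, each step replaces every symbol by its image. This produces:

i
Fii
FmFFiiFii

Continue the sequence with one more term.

Apply φ to FmFFiiFii symbol by symbol: F→FmF, m→mFi, F→FmF, F→FmF, i→Fii, i→Fii, F→FmF, i→Fii, i→Fii; joined: FmF mFi FmF FmF Fii Fii FmF Fii Fii.

FmFmFiFmFFmFFiiFiiFmFFiiFii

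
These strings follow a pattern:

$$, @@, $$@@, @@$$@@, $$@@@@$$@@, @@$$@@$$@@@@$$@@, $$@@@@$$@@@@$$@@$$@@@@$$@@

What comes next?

From term 3 onward, concatenate the second-to-last term with the last: $$·@@ = $$@@, @@·$$@@ = @@$$@@, …
The next term joins @@$$@@$$@@@@$$@@ and $$@@@@$$@@@@$$@@$$@@@@$$@@.

@@$$@@$$@@@@$$@@$$@@@@$$@@@@$$@@$$@@@@$$@@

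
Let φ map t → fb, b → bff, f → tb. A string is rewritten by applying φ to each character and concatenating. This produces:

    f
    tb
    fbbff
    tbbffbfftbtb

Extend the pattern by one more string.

Rewriting each symbol of tbbffbfftbtb: t→fb, b→bff, b→bff, f→tb, f→tb, b→bff, f→tb, f→tb, t→fb, b→bff, t→fb, b→bff, which concatenates to fb bff bff tb tb bff tb tb fb bff fb bff.

fbbffbfftbtbbfftbtbfbbfffbbff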